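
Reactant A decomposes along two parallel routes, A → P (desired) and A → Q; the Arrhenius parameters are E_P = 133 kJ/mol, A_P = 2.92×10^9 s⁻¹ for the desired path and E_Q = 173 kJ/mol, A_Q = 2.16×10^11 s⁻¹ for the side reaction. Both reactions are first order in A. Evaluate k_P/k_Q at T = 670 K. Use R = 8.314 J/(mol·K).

k_P/k_Q = (A_P/A_Q)·exp[−(E_P−E_Q)/(RT)] = (A_P/A_Q)·exp[(E_Q−E_P)/(RT)].
(E_Q−E_P)/(RT) = (173−133)×10³/(8.314×670) = 40000/5570 = 7.181.
k_P/k_Q = (2.92×10^9/2.16×10^11)·exp(7.181) = 0.01352 × 1314 = 17.8.

17.8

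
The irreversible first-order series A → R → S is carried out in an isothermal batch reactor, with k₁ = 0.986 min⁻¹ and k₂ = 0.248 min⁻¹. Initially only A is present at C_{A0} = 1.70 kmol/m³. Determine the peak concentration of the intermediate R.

For a first-order series the maximum intermediate yield is C_{R,max}/C_{A0} = (k₁/k₂)^[k₂/(k₂−k₁)].
= (0.986/0.248)^(0.248/(0.248−0.986)) = (3.976)^(-0.3360) = 0.6289.
C_{R,max} = 0.6289×1.70 = 1.07 kmol/m³.

1.07 kmol/m³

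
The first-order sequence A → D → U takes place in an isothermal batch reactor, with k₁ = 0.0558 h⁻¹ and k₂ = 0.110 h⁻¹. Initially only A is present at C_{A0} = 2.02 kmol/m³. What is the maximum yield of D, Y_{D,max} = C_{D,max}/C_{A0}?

0.252

Evaluating C_D at t_opt = ln(k₂/k₁)/(k₂−k₁) gives C_{D,max}/C_{A0} = (k₁/k₂)^[k₂/(k₂−k₁)].
= (0.0558/0.110)^(0.110/(0.110−0.0558)) = (0.5073)^(2.030) = 0.2522.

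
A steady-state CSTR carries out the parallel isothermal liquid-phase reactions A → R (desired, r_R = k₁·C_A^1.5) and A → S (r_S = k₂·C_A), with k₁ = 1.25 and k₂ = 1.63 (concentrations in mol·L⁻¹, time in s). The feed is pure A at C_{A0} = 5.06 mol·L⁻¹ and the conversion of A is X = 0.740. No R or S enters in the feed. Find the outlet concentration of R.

Exit C_A = C_{A0}(1−X) = 5.06×0.260 = 1.316 mol·L⁻¹.
Rates in a CSTR are evaluated at the outlet concentration: r_R = 1.25×1.316^1.5 = 1.886, r_S = 1.63×1.316 = 2.144.
Fraction of consumed A going to R: r_R/(r_R+r_S) = 0.4680.
C_R = 0.4680·C_{A0}·X = 0.4680×5.06×0.740 = 1.75 mol·L⁻¹.

1.75 mol·L⁻¹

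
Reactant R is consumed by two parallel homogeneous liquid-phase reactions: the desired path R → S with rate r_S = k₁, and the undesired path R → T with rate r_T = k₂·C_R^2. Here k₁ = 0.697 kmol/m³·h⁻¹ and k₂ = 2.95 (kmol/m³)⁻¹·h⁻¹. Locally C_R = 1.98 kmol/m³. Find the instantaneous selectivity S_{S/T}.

S_{S/T} = r_S/r_T = (k₁)/(k₂·C_R^2) = (k₁/k₂)·C_R^-2.
= (0.697) / (2.95×1.980^2) = 0.6970/11.57 = 0.0603.

0.0603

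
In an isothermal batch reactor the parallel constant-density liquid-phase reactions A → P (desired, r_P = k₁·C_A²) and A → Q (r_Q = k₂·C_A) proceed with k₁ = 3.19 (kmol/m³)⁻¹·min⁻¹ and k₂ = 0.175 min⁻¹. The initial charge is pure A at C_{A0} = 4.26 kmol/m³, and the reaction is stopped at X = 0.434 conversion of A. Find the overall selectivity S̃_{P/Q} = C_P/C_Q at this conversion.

C_A = C_{A0}(1−X) = 2.411 kmol/m³.
Along a PFR/batch, dC_Q/dC_A = −r_Q/(r_P+r_Q) = −k₂/(k₂+k₁·C_A).
Integrating from C_{A0} to C_A: C_Q = (0.175/3.19)·ln[(0.175+3.19·4.26)/(0.175+3.19·2.41)] = 0.05486·ln(13.76/7.867) = 0.03069 kmol/m³.
Then C_P = (C_{A0}−C_A) − C_Q = 1.849 − 0.03069 = 1.818 kmol/m³.
S̃_{P/Q} = C_P/C_Q = 1.818/0.03069 = 59.2.

59.2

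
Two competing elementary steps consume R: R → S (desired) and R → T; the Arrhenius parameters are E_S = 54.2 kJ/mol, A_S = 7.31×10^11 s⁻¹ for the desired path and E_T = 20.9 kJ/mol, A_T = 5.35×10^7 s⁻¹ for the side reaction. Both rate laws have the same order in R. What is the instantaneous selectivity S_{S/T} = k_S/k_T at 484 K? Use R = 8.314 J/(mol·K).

With equal orders, S_{S/T} = k_S/k_T = (A_S/A_T)·exp[(E_T−E_S)/(RT)].
(E_T−E_S)/(RT) = (20.9−54.2)×10³/(8.314×484) = -33300/4024 = -8.275.
k_S/k_T = (7.31×10^11/5.35×10^7)·exp(-8.275) = 13664 × 2.547×10^-4 = 3.48.

3.48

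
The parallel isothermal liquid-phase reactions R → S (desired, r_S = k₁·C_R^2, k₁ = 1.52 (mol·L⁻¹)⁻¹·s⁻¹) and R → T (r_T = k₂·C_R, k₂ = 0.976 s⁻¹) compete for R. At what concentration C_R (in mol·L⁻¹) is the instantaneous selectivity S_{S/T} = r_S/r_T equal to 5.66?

S_{S/T} = (k₁/k₂)·C_R ⇒ C_R = S·k₂/k₁.
= 5.66×0.976/1.52 = 3.63 mol·L⁻¹.

3.63 mol·L⁻¹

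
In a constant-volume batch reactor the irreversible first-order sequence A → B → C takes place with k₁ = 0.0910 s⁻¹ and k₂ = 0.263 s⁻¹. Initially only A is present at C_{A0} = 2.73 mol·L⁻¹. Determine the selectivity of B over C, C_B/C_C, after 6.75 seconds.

Solving the coupled first-order balances gives C_B(t) = [k₁/(k₂−k₁)]·C_{A0}·(e^(−k₁t) − e^(−k₂t)).
e^(−k₁t) = e^(−0.0910×6.75) = e^(−0.6142) = 0.5410; e^(−k₂t) = e^(−1.775) = 0.1694.
C_B = 0.0910×2.73/(0.263−0.0910) × (0.5410−0.1694) = 1.444×0.3716 = 0.5367 mol·L⁻¹.
C_A = C_{A0}e^(−k₁t) = 1.477 mol·L⁻¹, so C_C = C_{A0}−C_A−C_B = 0.7162 mol·L⁻¹; C_B/C_C = 0.749.

0.749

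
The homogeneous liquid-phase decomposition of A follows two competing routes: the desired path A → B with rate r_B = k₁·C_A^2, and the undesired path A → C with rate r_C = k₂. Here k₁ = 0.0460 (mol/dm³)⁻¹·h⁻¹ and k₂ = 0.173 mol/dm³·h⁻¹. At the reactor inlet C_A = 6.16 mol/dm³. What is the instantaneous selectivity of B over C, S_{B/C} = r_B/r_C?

S_{B/C} = r_B/r_C = (k₁·C_A^2)/(k₂) = (k₁/k₂)·C_A^2.
= (0.0460×6.160^2) / (0.173) = 1.745/0.1730 = 10.1.

10.1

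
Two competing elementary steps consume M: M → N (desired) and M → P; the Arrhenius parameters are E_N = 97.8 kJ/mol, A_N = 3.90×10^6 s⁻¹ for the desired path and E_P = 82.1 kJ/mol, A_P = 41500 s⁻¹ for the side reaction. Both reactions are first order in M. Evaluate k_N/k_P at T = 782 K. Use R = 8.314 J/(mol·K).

Since both paths have the same order in M, the concentration cancels and S_{N/P} = k_N/k_P = (A_N/A_P)·exp[(E_P−E_N)/(RT)].
(E_P−E_N)/(RT) = (82.1−97.8)×10³/(8.314×782) = -15700/6502 = -2.415.
k_N/k_P = (3.90×10^6/41500)·exp(-2.415) = 93.98 × 0.08938 = 8.40.

8.40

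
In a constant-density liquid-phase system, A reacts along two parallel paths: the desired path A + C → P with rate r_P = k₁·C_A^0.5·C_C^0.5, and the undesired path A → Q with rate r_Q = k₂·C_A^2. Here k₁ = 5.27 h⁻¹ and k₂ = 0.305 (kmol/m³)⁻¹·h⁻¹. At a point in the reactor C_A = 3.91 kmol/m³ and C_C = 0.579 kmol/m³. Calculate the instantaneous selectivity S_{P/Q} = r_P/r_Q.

1.70

S_{P/Q} = r_P/r_Q = (k₁·C_A^0.5·C_C^0.5)/(k₂·C_A^2) = (k₁/k₂)·C_A^-1.5·C_C^0.5.
= (5.27×3.910^0.5×0.5790^0.5) / (0.305×3.910^2) = 7.929/4.663 = 1.70.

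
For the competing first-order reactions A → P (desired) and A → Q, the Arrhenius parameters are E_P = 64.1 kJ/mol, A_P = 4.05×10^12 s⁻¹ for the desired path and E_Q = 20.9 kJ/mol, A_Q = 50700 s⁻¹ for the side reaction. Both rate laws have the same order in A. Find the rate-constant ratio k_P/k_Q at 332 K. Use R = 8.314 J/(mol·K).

Since both paths have the same order in A, the concentration cancels and S_{P/Q} = k_P/k_Q = (A_P/A_Q)·exp[(E_Q−E_P)/(RT)].
(E_Q−E_P)/(RT) = (20.9−64.1)×10³/(8.314×332) = -43200/2760 = -15.65.
k_P/k_Q = (4.05×10^12/50700)·exp(-15.65) = 7.988×10^7 × 1.596×10^-7 = 12.7.

12.7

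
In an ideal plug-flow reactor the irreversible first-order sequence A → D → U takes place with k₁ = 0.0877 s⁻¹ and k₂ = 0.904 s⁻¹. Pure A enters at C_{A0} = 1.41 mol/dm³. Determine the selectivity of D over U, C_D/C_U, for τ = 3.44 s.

0.402

The intermediate concentration in a first-order A→B→C sequence is C_D = k₁C_{A0}(e^(−k₁τ) − e^(−k₂τ))/(k₂−k₁).
e^(−k₁τ) = e^(−0.0877×3.44) = e^(−0.3017) = 0.7396; e^(−k₂τ) = e^(−3.110) = 0.04461.
C_D = 0.0877×1.41/(0.904−0.0877) × (0.7396−0.04461) = 0.1515×0.6950 = 0.1053 mol/dm³.
C_A = C_{A0}e^(−k₁τ) = 1.043 mol/dm³, so C_U = C_{A0}−C_A−C_D = 0.2619 mol/dm³; C_D/C_U = 0.402.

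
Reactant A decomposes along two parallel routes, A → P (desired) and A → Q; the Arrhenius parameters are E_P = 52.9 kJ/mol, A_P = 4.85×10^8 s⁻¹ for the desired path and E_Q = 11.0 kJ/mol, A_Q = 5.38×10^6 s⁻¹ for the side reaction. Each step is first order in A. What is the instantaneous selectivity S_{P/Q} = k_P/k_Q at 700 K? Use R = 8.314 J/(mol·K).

k_P/k_Q = (A_P/A_Q)·exp[−(E_P−E_Q)/(RT)] = (A_P/A_Q)·exp[(E_Q−E_P)/(RT)].
(E_Q−E_P)/(RT) = (11.0−52.9)×10³/(8.314×700) = -41900/5820 = -7.200.
k_P/k_Q = (4.85×10^8/5.38×10^6)·exp(-7.200) = 90.15 × 7.469×10^-4 = 0.0673.
Since E_P > E_Q, raising the temperature improves selectivity toward P.

0.0673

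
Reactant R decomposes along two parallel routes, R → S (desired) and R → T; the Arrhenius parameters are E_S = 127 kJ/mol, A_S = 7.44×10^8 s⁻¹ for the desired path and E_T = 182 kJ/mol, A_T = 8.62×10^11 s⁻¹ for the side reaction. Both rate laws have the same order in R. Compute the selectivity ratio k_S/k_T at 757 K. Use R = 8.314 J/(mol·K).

k_S/k_T = (A_S/A_T)·exp[−(E_S−E_T)/(RT)] = (A_S/A_T)·exp[(E_T−E_S)/(RT)].
(E_T−E_S)/(RT) = (182−127)×10³/(8.314×757) = 55000/6294 = 8.739.
k_S/k_T = (7.44×10^8/8.62×10^11)·exp(8.739) = 8.631×10^-4 × 6241 = 5.39.
Since E_S < E_T, lowering the temperature improves selectivity toward S.

5.39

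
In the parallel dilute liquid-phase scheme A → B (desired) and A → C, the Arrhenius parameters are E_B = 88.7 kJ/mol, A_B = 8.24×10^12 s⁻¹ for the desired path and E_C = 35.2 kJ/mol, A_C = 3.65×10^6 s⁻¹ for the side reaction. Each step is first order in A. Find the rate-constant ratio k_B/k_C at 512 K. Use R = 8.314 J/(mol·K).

With equal orders, S_{B/C} = k_B/k_C = (A_B/A_C)·exp[(E_C−E_B)/(RT)].
(E_C−E_B)/(RT) = (35.2−88.7)×10³/(8.314×512) = -53500/4257 = -12.57.
k_B/k_C = (8.24×10^12/3.65×10^6)·exp(-12.57) = 2.258×10^6 × 3.481×10^-6 = 7.86.
Since E_B > E_C, raising the temperature improves selectivity toward B.

7.86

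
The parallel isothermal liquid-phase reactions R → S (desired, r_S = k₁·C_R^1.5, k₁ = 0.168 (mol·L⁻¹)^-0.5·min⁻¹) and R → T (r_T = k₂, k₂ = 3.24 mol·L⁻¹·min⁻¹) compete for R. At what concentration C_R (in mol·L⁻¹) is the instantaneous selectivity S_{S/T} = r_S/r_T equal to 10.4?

34.3 mol·L⁻¹

S_{S/T} = (k₁/k₂)·C_R^1.5 ⇒ C_R = (S·k₂/k₁)^(1/1.5).
= (10.4×3.24/0.168)^(0.6667) = (200.6)^(0.6667) = 34.3 mol·L⁻¹.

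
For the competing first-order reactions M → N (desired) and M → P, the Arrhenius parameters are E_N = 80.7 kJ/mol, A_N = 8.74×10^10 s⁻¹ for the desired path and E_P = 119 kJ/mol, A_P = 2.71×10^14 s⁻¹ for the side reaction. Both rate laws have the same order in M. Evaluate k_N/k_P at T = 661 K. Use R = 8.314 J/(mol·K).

With equal orders, S_{N/P} = k_N/k_P = (A_N/A_P)·exp[(E_P−E_N)/(RT)].
(E_P−E_N)/(RT) = (119−80.7)×10³/(8.314×661) = 38300/5496 = 6.969.
k_N/k_P = (8.74×10^10/2.71×10^14)·exp(6.969) = 3.225×10^-4 × 1063 = 0.343.

0.343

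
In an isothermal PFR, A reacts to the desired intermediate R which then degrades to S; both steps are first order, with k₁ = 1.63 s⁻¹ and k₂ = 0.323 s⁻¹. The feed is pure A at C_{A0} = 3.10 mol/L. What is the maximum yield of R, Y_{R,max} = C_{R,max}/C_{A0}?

0.670

At the optimum, C_{R,max}/C_{A0} = (k₁/k₂)^[k₂/(k₂−k₁)].
= (1.63/0.323)^(0.323/(0.323−1.63)) = (5.046)^(-0.2471) = 0.6703.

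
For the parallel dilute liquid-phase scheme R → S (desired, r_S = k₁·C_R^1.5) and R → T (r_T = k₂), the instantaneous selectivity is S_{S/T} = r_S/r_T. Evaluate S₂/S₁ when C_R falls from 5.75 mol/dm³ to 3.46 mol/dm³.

S_{S/T} = (k₁/k₂)·C_R^1.5, so S₂/S₁ = (C_{R,2}/C_{R,1})^1.5.
= (3.46/5.75)^1.5 = (0.6017)^1.5 = 0.467.

0.467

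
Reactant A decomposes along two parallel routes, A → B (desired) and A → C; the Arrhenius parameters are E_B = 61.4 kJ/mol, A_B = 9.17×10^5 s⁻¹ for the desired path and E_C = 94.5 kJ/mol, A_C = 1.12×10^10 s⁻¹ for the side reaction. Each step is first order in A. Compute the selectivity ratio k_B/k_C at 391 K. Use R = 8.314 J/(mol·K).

2.16

k_B/k_C = (A_B/A_C)·exp[−(E_B−E_C)/(RT)] = (A_B/A_C)·exp[(E_C−E_B)/(RT)].
(E_C−E_B)/(RT) = (94.5−61.4)×10³/(8.314×391) = 33100/3251 = 10.18.
k_B/k_C = (9.17×10^5/1.12×10^10)·exp(10.18) = 8.187×10^-5 × 26428 = 2.16.
Since E_B < E_C, lowering the temperature improves selectivity toward B.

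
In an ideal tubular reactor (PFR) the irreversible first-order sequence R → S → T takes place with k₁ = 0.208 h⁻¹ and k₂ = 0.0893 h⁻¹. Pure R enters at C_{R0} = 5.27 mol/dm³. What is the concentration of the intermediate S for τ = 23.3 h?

1.08 mol/dm³

Solving the coupled first-order balances gives C_S(τ) = [k₁/(k₂−k₁)]·C_{R0}·(e^(−k₁τ) − e^(−k₂τ)).
e^(−k₁τ) = e^(−0.208×23.3) = e^(−4.846) = 0.007857; e^(−k₂τ) = e^(−2.081) = 0.1248.
C_S = 0.208×5.27/(0.0893−0.208) × (0.007857−0.1248) = (-9.235)×(-0.1170) = 1.080 mol/dm³.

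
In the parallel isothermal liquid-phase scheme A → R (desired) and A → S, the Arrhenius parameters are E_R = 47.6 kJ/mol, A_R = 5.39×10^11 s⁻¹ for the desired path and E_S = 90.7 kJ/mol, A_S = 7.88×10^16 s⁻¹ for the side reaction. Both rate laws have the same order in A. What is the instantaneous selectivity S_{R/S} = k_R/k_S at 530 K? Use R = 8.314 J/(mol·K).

0.121

Since both paths have the same order in A, the concentration cancels and S_{R/S} = k_R/k_S = (A_R/A_S)·exp[(E_S−E_R)/(RT)].
(E_S−E_R)/(RT) = (90.7−47.6)×10³/(8.314×530) = 43100/4406 = 9.781.
k_R/k_S = (5.39×10^11/7.88×10^16)·exp(9.781) = 6.840×10^-6 × 17698 = 0.121.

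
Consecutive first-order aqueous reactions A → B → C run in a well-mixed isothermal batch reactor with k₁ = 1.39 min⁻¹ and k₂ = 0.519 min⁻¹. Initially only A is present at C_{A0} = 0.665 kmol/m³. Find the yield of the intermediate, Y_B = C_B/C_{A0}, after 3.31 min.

0.270

For first-order series with pure A initially, C_B(t) = k₁C_{A0}/(k₂−k₁)·(e^(−k₁t) − e^(−k₂t)).
e^(−k₁t) = e^(−1.39×3.31) = e^(−4.601) = 0.01004; e^(−k₂t) = e^(−1.718) = 0.1794.
C_B = 1.39×0.665/(0.519−1.39) × (0.01004−0.1794) = (-1.061)×(-0.1694) = 0.1798 kmol/m³.
Y_B = C_B/C_{A0} = 0.1798/0.665 = 0.270.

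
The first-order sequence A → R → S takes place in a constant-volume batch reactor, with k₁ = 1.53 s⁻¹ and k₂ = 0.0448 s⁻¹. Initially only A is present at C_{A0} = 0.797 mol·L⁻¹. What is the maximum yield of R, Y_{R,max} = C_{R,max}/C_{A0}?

For a first-order series the maximum intermediate yield is C_{R,max}/C_{A0} = (k₁/k₂)^[k₂/(k₂−k₁)].
= (1.53/0.0448)^(0.0448/(0.0448−1.53)) = (34.15)^(-0.03016) = 0.8990.

0.899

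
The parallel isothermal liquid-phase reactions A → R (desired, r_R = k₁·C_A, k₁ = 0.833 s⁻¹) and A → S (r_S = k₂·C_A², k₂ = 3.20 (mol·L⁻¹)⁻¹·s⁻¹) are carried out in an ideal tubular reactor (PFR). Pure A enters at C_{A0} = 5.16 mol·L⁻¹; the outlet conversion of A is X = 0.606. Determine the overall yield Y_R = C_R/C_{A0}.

C_A = C_{A0}(1−X) = 2.033 mol·L⁻¹.
Along a PFR/batch, dC_R/dC_A = −r_R/(r_R+r_S) = −k₁/(k₁+k₂·C_A).
Integrating from C_{A0} to C_A: C_R = (0.833/3.20)·ln[(0.833+3.20·5.16)/(0.833+3.20·2.03)] = 0.2603·ln(17.34/7.339) = 0.2239 mol·L⁻¹.
Y_R = C_R/C_{A0} = 0.2239/5.16 = 0.0434.

0.0434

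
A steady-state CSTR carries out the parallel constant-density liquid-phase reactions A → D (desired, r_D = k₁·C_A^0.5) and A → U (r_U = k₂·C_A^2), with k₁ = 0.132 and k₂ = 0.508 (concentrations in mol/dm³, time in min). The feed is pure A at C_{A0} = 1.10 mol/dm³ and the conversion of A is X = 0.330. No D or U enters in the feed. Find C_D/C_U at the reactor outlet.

Exit C_A = C_{A0}(1−X) = 1.10×0.670 = 0.7370 mol/dm³.
Rates in a CSTR are evaluated at the outlet concentration: r_D = 0.132×0.7370^0.5 = 0.1133, r_U = 0.508×0.7370^2 = 0.2759.
Overall selectivity = C_D/C_U = r_Dτ/(r_Uτ) = r_D/r_U = 0.411.

0.411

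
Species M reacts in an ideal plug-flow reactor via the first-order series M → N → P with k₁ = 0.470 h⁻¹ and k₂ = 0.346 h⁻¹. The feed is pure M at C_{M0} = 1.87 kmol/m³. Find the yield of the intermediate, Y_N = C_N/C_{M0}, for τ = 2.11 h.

Solving the coupled first-order balances gives C_N(τ) = [k₁/(k₂−k₁)]·C_{M0}·(e^(−k₁τ) − e^(−k₂τ)).
e^(−k₁τ) = e^(−0.470×2.11) = e^(−0.9917) = 0.3709; e^(−k₂τ) = e^(−0.7301) = 0.4819.
C_N = 0.470×1.87/(0.346−0.470) × (0.3709−0.4819) = (-7.088)×(-0.1109) = 0.7863 kmol/m³.
Y_N = C_N/C_{M0} = 0.7863/1.87 = 0.420.

0.420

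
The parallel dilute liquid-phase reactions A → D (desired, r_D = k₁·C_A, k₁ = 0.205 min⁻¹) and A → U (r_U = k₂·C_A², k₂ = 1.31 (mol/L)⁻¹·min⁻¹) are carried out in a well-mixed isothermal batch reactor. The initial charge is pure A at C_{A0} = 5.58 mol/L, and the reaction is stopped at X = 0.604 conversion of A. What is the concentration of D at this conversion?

C_A = C_{A0}(1−X) = 2.210 mol/L.
Along a PFR/batch, dC_D/dC_A = −r_D/(r_D+r_U) = −k₁/(k₁+k₂·C_A).
Integrating from C_{A0} to C_A: C_D = (0.205/1.31)·ln[(0.205+1.31·5.58)/(0.205+1.31·2.21)] = 0.1565·ln(7.515/3.100) = 0.1386 mol/L.

0.139 mol/L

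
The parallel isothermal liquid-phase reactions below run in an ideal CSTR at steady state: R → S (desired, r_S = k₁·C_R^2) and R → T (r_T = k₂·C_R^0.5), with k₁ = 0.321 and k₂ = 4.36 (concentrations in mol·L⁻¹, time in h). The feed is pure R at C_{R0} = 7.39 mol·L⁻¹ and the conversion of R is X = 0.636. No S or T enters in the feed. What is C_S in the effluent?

1.15 mol·L⁻¹

Exit C_R = C_{R0}(1−X) = 7.39×0.364 = 2.690 mol·L⁻¹.
A CSTR operates uniformly at the exit composition, giving r_S = 2.323 and r_T = 7.151 (each k·C_R^n at C_R = 2.690).
Fraction of consumed R going to S: r_S/(r_S+r_T) = 0.2452.
C_S = 0.2452·C_{R0}·X = 0.2452×7.39×0.636 = 1.15 mol·L⁻¹.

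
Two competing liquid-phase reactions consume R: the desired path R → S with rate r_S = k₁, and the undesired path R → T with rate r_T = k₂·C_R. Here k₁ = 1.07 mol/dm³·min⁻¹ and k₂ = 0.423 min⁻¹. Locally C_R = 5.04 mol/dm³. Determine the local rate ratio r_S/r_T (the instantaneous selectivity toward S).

0.502

S_{S/T} = r_S/r_T = (k₁)/(k₂·C_R) = (k₁/k₂)·C_R⁻¹.
= (1.07) / (0.423×5.040) = 1.070/2.132 = 0.502.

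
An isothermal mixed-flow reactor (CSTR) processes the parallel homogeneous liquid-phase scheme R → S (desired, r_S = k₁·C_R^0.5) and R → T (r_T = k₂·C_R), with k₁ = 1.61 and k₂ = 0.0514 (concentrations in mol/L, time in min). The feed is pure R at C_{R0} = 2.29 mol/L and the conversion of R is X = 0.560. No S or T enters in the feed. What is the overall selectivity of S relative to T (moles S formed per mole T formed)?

Exit C_R = C_{R0}(1−X) = 2.29×0.440 = 1.008 mol/L.
In a CSTR the entire volume is at exit conditions, so r_S = 1.61×1.008^0.5 = 1.616 and r_T = 0.0514×1.008 = 0.05179.
Overall selectivity = C_S/C_T = r_Sτ/(r_Tτ) = r_S/r_T = 31.2.

31.2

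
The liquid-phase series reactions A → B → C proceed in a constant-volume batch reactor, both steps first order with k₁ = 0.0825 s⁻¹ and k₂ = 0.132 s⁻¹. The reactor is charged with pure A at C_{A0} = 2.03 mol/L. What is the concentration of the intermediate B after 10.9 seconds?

The intermediate concentration in a first-order A→B→C sequence is C_B = k₁C_{A0}(e^(−k₁t) − e^(−k₂t))/(k₂−k₁).
e^(−k₁t) = e^(−0.0825×10.9) = e^(−0.8993) = 0.4069; e^(−k₂t) = e^(−1.439) = 0.2372.
C_B = 0.0825×2.03/(0.132−0.0825) × (0.4069−0.2372) = 3.383×0.1697 = 0.5740 mol/L.

0.574 mol/L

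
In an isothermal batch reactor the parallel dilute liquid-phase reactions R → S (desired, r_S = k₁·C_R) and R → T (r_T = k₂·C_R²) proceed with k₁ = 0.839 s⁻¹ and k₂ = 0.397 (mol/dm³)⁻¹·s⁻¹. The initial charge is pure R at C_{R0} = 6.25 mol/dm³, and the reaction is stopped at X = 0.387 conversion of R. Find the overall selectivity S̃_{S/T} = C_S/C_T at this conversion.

C_R = C_{R0}(1−X) = 3.831 mol/dm³.
Along a PFR/batch, dC_S/dC_R = −r_S/(r_S+r_T) = −k₁/(k₁+k₂·C_R).
Integrating from C_{R0} to C_R: C_S = (0.839/0.397)·ln[(0.839+0.397·6.25)/(0.839+0.397·3.83)] = 2.113·ln(3.320/2.360) = 0.7214 mol/dm³.
C_T = (C_{R0}−C_R)−C_S = 1.697 mol/dm³; S̃_{S/T} = 0.7214/1.697 = 0.425.

0.425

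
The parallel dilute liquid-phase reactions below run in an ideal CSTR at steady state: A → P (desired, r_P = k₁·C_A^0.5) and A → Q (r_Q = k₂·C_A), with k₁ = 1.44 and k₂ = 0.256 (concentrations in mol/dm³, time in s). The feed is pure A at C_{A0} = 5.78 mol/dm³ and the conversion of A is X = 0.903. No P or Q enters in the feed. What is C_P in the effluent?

4.61 mol/dm³

Exit C_A = C_{A0}(1−X) = 5.78×0.0970 = 0.5607 mol/dm³.
A CSTR operates uniformly at the exit composition, giving r_P = 1.078 and r_Q = 0.1435 (each k·C_A^n at C_A = 0.5607).
Fraction of consumed A going to P: r_P/(r_P+r_Q) = 0.8825.
C_P = 0.8825·C_{A0}·X = 0.8825×5.78×0.903 = 4.61 mol/dm³.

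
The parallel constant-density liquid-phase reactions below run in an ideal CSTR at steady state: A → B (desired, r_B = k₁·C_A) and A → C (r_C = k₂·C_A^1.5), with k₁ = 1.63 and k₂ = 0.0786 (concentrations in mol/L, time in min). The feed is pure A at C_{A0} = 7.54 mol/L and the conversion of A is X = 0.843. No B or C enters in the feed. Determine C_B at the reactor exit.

Exit C_A = C_{A0}(1−X) = 7.54×0.157 = 1.184 mol/L.
Rates in a CSTR are evaluated at the outlet concentration: r_B = 1.63×1.184 = 1.930, r_C = 0.0786×1.184^1.5 = 0.1012.
Fraction of consumed A going to B: r_B/(r_B+r_C) = 0.9502.
C_B = 0.9502·C_{A0}·X = 0.9502×7.54×0.843 = 6.04 mol/L.

6.04 mol/L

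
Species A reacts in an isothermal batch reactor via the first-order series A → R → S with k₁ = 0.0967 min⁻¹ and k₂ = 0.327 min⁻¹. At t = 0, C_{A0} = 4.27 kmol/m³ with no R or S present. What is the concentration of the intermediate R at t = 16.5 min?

Solving the coupled first-order balances gives C_R(t) = [k₁/(k₂−k₁)]·C_{A0}·(e^(−k₁t) − e^(−k₂t)).
e^(−k₁t) = e^(−0.0967×16.5) = e^(−1.596) = 0.2028; e^(−k₂t) = e^(−5.396) = 0.004537.
C_R = 0.0967×4.27/(0.327−0.0967) × (0.2028−0.004537) = 1.793×0.1983 = 0.3555 kmol/m³.

0.355 kmol/m³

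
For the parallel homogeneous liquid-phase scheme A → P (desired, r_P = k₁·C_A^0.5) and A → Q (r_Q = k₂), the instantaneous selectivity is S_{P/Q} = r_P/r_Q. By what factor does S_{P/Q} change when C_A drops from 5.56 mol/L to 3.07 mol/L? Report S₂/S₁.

S_{P/Q} = (k₁/k₂)·C_A^0.5, so S₂/S₁ = (C_{A,2}/C_{A,1})^0.5.
= (3.07/5.56)^0.5 = (0.5522)^0.5 = 0.743.
Selectivity toward P falls as C_A falls — high-concentration operation is favoured.

0.743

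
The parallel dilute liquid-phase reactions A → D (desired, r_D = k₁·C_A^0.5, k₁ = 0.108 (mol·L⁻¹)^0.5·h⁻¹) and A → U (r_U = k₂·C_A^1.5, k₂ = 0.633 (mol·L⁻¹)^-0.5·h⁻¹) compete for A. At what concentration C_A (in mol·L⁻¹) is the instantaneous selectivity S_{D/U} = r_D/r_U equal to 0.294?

0.580 mol·L⁻¹

S_{D/U} = (k₁/k₂)·C_A⁻¹ ⇒ C_A = (S·k₂/k₁)^(-1).
= (0.294×0.633/0.108)^(-1) = (1.723)^(-1) = 0.580 mol·L⁻¹.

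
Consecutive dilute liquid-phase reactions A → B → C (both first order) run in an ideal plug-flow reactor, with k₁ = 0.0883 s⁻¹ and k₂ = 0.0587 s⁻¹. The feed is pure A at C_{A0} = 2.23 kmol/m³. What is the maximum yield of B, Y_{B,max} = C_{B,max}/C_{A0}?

For a first-order series the maximum intermediate yield is C_{B,max}/C_{A0} = (k₁/k₂)^[k₂/(k₂−k₁)].
= (0.0883/0.0587)^(0.0587/(0.0587−0.0883)) = (1.504)^(-1.983) = 0.4450.

0.445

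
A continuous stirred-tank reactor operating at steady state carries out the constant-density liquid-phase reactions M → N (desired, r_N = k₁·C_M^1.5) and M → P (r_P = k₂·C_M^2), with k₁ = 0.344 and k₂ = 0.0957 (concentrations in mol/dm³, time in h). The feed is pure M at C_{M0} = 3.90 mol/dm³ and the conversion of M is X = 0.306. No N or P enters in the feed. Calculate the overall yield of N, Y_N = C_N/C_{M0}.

0.210

Exit C_M = C_{M0}(1−X) = 3.90×0.694 = 2.707 mol/dm³.
In a CSTR the entire volume is at exit conditions, so r_N = 0.344×2.707^1.5 = 1.532 and r_P = 0.0957×2.707^2 = 0.7011.
Fraction of consumed M going to N: r_N/(r_N+r_P) = 0.6860.
C_N = 0.6860·C_{M0}·X = 0.6860×3.90×0.306 = 0.819 mol/dm³; Y_N = C_N/C_{M0} = 0.210.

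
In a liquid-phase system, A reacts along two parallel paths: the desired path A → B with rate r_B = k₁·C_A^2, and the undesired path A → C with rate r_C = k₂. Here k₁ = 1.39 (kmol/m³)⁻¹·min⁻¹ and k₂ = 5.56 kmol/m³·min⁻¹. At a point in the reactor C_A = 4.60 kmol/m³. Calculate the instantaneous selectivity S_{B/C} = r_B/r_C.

5.29

S_{B/C} = r_B/r_C = (k₁·C_A^2)/(k₂) = (k₁/k₂)·C_A^2.
= (1.39×4.600^2) / (5.56) = 29.41/5.560 = 5.29.
Since the desired path is higher order in A, keeping C_A high (PFR or concentrated feed) favours B.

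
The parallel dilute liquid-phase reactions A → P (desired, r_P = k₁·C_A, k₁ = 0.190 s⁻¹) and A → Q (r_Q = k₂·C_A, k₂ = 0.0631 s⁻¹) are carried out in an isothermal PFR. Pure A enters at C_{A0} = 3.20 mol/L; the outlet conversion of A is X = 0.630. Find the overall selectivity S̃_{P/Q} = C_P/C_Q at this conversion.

3.01

C_A = C_{A0}(1−X) = 1.184 mol/L.
Both paths are first order in A, so the instantaneous fraction to P is constant: dC_P/d(−C_A) = k₁/(k₁+k₂) = 0.7507.
C_P = 0.7507·(C_{A0}−C_A) = 0.7507×2.016 = 1.51 mol/L.
C_Q = (C_{A0}−C_A)−C_P = 0.5026 mol/L; S̃_{P/Q} = 1.513/0.5026 = 3.01.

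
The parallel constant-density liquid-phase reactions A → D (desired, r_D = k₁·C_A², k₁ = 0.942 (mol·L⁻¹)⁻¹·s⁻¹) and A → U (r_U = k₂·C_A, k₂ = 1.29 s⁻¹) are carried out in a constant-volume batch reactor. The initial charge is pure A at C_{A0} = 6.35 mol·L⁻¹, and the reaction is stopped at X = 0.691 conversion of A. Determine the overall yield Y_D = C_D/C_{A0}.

0.510

C_A = C_{A0}(1−X) = 1.962 mol·L⁻¹.
Along a PFR/batch, dC_U/dC_A = −r_U/(r_D+r_U) = −k₂/(k₂+k₁·C_A).
Integrating from C_{A0} to C_A: C_U = (1.29/0.942)·ln[(1.29+0.942·6.35)/(1.29+0.942·1.96)] = 1.369·ln(7.272/3.138) = 1.151 mol·L⁻¹.
Then C_D = (C_{A0}−C_A) − C_U = 4.388 − 1.151 = 3.237 mol·L⁻¹.
Y_D = C_D/C_{A0} = 3.237/6.35 = 0.510.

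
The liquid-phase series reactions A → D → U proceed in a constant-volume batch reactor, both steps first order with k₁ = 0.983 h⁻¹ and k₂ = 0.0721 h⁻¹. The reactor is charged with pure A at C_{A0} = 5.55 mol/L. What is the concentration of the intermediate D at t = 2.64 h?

The intermediate concentration in a first-order A→B→C sequence is C_D = k₁C_{A0}(e^(−k₁t) − e^(−k₂t))/(k₂−k₁).
e^(−k₁t) = e^(−0.983×2.64) = e^(−2.595) = 0.07464; e^(−k₂t) = e^(−0.1903) = 0.8267.
C_D = 0.983×5.55/(0.0721−0.983) × (0.07464−0.8267) = (-5.989)×(-0.7520) = 4.504 mol/L.

4.50 mol/L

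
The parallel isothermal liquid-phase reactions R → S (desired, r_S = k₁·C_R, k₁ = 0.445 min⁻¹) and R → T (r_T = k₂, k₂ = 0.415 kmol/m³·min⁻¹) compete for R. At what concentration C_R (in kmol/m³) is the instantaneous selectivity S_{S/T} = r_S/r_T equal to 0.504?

0.470 kmol/m³

S_{S/T} = (k₁/k₂)·C_R ⇒ C_R = S·k₂/k₁.
= 0.504×0.415/0.445 = 0.470 kmol/m³.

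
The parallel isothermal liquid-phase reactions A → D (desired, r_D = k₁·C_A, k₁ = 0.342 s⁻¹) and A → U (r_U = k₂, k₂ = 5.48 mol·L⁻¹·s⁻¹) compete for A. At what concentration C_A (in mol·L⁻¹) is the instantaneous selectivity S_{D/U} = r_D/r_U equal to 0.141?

S_{D/U} = (k₁/k₂)·C_A ⇒ C_A = S·k₂/k₁.
= 0.141×5.48/0.342 = 2.26 mol·L⁻¹.

2.26 mol·L⁻¹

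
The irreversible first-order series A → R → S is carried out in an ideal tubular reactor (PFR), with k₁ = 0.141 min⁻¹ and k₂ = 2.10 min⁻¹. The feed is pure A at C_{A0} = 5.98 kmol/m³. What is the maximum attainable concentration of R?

Evaluating C_R at τ_opt = ln(k₂/k₁)/(k₂−k₁) gives C_{R,max}/C_{A0} = (k₁/k₂)^[k₂/(k₂−k₁)].
= (0.141/2.10)^(2.10/(2.10−0.141)) = (0.06714)^(1.072) = 0.05528.
C_{R,max} = 0.05528×5.98 = 0.331 kmol/m³.

0.331 kmol/m³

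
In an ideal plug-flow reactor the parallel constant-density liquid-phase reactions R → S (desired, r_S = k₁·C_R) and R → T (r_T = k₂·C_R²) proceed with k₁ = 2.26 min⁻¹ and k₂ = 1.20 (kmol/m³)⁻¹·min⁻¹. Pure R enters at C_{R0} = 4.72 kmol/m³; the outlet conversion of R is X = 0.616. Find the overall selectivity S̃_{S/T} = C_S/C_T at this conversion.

0.602

C_R = C_{R0}(1−X) = 1.812 kmol/m³.
Along a PFR/batch, dC_S/dC_R = −r_S/(r_S+r_T) = −k₁/(k₁+k₂·C_R).
Integrating from C_{R0} to C_R: C_S = (2.26/1.20)·ln[(2.26+1.20·4.72)/(2.26+1.20·1.81)] = 1.883·ln(7.924/4.435) = 1.093 kmol/m³.
C_T = (C_{R0}−C_R)−C_S = 1.814 kmol/m³; S̃_{S/T} = 1.093/1.814 = 0.602.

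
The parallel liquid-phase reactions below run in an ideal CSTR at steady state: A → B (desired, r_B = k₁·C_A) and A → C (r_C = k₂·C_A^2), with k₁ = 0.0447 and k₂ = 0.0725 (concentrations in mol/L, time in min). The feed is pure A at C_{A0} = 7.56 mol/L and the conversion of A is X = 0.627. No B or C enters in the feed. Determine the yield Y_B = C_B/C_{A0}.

Exit C_A = C_{A0}(1−X) = 7.56×0.373 = 2.820 mol/L.
A CSTR operates uniformly at the exit composition, giving r_B = 0.1260 and r_C = 0.5765 (each k·C_A^n at C_A = 2.820).
Fraction of consumed A going to B: r_B/(r_B+r_C) = 0.1794.
C_B = 0.1794·C_{A0}·X = 0.1794×7.56×0.627 = 0.850 mol/L; Y_B = C_B/C_{A0} = 0.112.

0.112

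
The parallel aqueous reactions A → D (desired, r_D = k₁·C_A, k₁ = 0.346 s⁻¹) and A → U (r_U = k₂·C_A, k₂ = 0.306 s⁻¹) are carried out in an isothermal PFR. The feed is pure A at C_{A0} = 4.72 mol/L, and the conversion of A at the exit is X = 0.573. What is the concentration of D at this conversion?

C_A = C_{A0}(1−X) = 2.015 mol/L.
Both paths are first order in A, so the instantaneous fraction to D is constant: dC_D/d(−C_A) = k₁/(k₁+k₂) = 0.5307.
C_D = 0.5307·(C_{A0}−C_A) = 0.5307×2.705 = 1.44 mol/L.

1.44 mol/L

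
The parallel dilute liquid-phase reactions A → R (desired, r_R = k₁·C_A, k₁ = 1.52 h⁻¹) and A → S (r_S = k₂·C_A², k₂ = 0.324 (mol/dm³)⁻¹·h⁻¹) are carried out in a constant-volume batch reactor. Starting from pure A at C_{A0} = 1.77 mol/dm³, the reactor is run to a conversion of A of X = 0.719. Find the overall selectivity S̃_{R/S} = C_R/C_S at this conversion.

C_A = C_{A0}(1−X) = 0.4974 mol/dm³.
Along a PFR/batch, dC_R/dC_A = −r_R/(r_R+r_S) = −k₁/(k₁+k₂·C_A).
Integrating from C_{A0} to C_A: C_R = (1.52/0.324)·ln[(1.52+0.324·1.77)/(1.52+0.324·0.497)] = 4.691·ln(2.093/1.681) = 1.029 mol/dm³.
C_S = (C_{A0}−C_A)−C_R = 0.2436 mol/dm³; S̃_{R/S} = 1.029/0.2436 = 4.22.

4.22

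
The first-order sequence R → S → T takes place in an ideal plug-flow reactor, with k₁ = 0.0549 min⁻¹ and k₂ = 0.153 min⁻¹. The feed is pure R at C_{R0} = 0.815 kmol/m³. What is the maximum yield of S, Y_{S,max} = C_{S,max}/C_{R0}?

Evaluating C_S at τ_opt = ln(k₂/k₁)/(k₂−k₁) gives C_{S,max}/C_{R0} = (k₁/k₂)^[k₂/(k₂−k₁)].
= (0.0549/0.153)^(0.153/(0.153−0.0549)) = (0.3588)^(1.560) = 0.2022.

0.202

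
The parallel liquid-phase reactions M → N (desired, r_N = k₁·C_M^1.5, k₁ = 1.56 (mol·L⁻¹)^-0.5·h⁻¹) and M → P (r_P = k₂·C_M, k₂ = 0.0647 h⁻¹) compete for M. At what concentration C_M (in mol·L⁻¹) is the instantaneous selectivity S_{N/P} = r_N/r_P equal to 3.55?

S_{N/P} = (k₁/k₂)·C_M^0.5 ⇒ C_M = (S·k₂/k₁)^(2).
= (3.55×0.0647/1.56)^(2) = (0.1472)^(2) = 0.0217 mol·L⁻¹.

0.0217 mol·L⁻¹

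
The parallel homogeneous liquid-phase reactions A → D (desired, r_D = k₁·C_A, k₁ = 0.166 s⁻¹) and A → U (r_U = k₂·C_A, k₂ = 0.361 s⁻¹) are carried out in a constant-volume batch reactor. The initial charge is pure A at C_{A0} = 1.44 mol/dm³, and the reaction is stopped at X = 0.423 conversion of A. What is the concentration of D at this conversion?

0.192 mol/dm³

C_A = C_{A0}(1−X) = 0.8309 mol/dm³.
Both paths are first order in A, so the instantaneous fraction to D is constant: dC_D/d(−C_A) = k₁/(k₁+k₂) = 0.3150.
C_D = 0.3150·(C_{A0}−C_A) = 0.3150×0.6091 = 0.192 mol/dm³.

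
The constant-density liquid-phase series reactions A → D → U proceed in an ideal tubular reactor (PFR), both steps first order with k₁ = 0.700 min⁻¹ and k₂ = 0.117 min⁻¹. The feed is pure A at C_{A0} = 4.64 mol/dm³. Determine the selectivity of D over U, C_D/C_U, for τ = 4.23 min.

For first-order series with pure A initially, C_D(τ) = k₁C_{A0}/(k₂−k₁)·(e^(−k₁τ) − e^(−k₂τ)).
e^(−k₁τ) = e^(−0.700×4.23) = e^(−2.961) = 0.05177; e^(−k₂τ) = e^(−0.4949) = 0.6096.
C_D = 0.700×4.64/(0.117−0.700) × (0.05177−0.6096) = (-5.571)×(-0.5579) = 3.108 mol/dm³.
C_A = C_{A0}e^(−k₁τ) = 0.2402 mol/dm³, so C_U = C_{A0}−C_A−C_D = 1.292 mol/dm³; C_D/C_U = 2.41.

2.41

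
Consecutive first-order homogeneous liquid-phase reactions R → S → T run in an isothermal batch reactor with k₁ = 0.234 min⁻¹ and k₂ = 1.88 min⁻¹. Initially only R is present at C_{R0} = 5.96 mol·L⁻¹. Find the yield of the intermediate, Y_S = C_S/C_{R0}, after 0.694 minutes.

0.0823

Solving the coupled first-order balances gives C_S(t) = [k₁/(k₂−k₁)]·C_{R0}·(e^(−k₁t) − e^(−k₂t)).
e^(−k₁t) = e^(−0.234×0.694) = e^(−0.1624) = 0.8501; e^(−k₂t) = e^(−1.305) = 0.2712.
C_S = 0.234×5.96/(1.88−0.234) × (0.8501−0.2712) = 0.8473×0.5789 = 0.4905 mol·L⁻¹.
Y_S = C_S/C_{R0} = 0.4905/5.96 = 0.0823.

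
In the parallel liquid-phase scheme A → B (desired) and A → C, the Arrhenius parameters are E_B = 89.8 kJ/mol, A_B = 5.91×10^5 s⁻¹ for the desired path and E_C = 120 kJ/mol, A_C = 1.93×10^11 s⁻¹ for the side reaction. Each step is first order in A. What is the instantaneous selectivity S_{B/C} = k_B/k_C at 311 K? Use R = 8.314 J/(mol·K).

Since both paths have the same order in A, the concentration cancels and S_{B/C} = k_B/k_C = (A_B/A_C)·exp[(E_C−E_B)/(RT)].
(E_C−E_B)/(RT) = (120−89.8)×10³/(8.314×311) = 30200/2586 = 11.68.
k_B/k_C = (5.91×10^5/1.93×10^11)·exp(11.68) = 3.062×10^-6 × 1.182×10^5 = 0.362.
Since E_B < E_C, lowering the temperature improves selectivity toward B.

0.362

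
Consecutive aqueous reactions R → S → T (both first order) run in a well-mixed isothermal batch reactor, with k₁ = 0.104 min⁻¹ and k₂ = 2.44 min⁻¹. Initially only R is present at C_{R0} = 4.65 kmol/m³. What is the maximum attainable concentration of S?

0.172 kmol/m³

At the optimum, C_{S,max}/C_{R0} = (k₁/k₂)^[k₂/(k₂−k₁)].
= (0.104/2.44)^(2.44/(2.44−0.104)) = (0.04262)^(1.045) = 0.03704.
C_{S,max} = 0.03704×4.65 = 0.172 kmol/m³.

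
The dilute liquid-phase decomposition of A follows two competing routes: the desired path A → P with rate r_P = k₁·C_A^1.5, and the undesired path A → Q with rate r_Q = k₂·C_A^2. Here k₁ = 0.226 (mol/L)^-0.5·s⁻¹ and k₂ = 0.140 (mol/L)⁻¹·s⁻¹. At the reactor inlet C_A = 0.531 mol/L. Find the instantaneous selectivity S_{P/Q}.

S_{P/Q} = r_P/r_Q = (k₁·C_A^1.5)/(k₂·C_A^2) = (k₁/k₂)·C_A^-0.5.
= (0.226×0.5310^1.5) / (0.140×0.5310^2) = 0.08745/0.03947 = 2.22.

2.22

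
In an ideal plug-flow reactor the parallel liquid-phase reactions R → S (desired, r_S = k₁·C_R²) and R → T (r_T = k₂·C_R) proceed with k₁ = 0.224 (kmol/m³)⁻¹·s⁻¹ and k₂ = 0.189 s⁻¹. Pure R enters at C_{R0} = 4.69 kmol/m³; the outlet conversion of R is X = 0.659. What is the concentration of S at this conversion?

2.40 kmol/m³

C_R = C_{R0}(1−X) = 1.599 kmol/m³.
Along a PFR/batch, dC_T/dC_R = −r_T/(r_S+r_T) = −k₂/(k₂+k₁·C_R).
Integrating from C_{R0} to C_R: C_T = (0.189/0.224)·ln[(0.189+0.224·4.69)/(0.189+0.224·1.60)] = 0.8438·ln(1.240/0.5472) = 0.6899 kmol/m³.
Then C_S = (C_{R0}−C_R) − C_T = 3.091 − 0.6899 = 2.401 kmol/m³.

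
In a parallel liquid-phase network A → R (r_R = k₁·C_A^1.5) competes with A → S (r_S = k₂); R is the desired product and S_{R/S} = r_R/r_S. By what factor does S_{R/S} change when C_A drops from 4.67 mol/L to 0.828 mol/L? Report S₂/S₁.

0.0747

S_{R/S} = (k₁/k₂)·C_A^1.5, so S₂/S₁ = (C_{A,2}/C_{A,1})^1.5.
= (0.828/4.67)^1.5 = (0.1773)^1.5 = 0.0747.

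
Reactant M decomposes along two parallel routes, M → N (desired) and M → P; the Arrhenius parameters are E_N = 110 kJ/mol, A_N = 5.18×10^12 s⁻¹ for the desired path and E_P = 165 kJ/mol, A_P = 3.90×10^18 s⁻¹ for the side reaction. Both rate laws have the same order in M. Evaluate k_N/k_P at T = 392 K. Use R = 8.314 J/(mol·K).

28.3

Since both paths have the same order in M, the concentration cancels and S_{N/P} = k_N/k_P = (A_N/A_P)·exp[(E_P−E_N)/(RT)].
(E_P−E_N)/(RT) = (165−110)×10³/(8.314×392) = 55000/3259 = 16.88.
k_N/k_P = (5.18×10^12/3.90×10^18)·exp(16.88) = 1.328×10^-6 × 2.134×10^7 = 28.3.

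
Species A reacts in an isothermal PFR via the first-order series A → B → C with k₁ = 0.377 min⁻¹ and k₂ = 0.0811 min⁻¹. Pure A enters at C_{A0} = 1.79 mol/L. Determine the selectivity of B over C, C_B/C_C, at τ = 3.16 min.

Solving the coupled first-order balances gives C_B(τ) = [k₁/(k₂−k₁)]·C_{A0}·(e^(−k₁τ) − e^(−k₂τ)).
e^(−k₁τ) = e^(−0.377×3.16) = e^(−1.191) = 0.3038; e^(−k₂τ) = e^(−0.2563) = 0.7739.
C_B = 0.377×1.79/(0.0811−0.377) × (0.3038−0.7739) = (-2.281)×(-0.4701) = 1.072 mol/L.
C_A = C_{A0}e^(−k₁τ) = 0.5438 mol/L, so C_C = C_{A0}−C_A−C_B = 0.1740 mol/L; C_B/C_C = 6.16.

6.16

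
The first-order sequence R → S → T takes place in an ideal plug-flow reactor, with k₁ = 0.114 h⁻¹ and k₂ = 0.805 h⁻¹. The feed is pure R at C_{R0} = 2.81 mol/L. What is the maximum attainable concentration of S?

Evaluating C_S at τ_opt = ln(k₂/k₁)/(k₂−k₁) gives C_{S,max}/C_{R0} = (k₁/k₂)^[k₂/(k₂−k₁)].
= (0.114/0.805)^(0.805/(0.805−0.114)) = (0.1416)^(1.165) = 0.1026.
C_{S,max} = 0.1026×2.81 = 0.288 mol/L.

0.288 mol/L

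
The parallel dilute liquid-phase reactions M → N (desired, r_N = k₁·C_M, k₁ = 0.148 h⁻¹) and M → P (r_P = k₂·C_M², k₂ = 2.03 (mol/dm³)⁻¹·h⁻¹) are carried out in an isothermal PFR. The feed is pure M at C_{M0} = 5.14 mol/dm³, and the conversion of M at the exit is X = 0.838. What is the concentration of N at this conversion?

C_M = C_{M0}(1−X) = 0.8327 mol/dm³.
Along a PFR/batch, dC_N/dC_M = −r_N/(r_N+r_P) = −k₁/(k₁+k₂·C_M).
Integrating from C_{M0} to C_M: C_N = (0.148/2.03)·ln[(0.148+2.03·5.14)/(0.148+2.03·0.833)] = 0.07291·ln(10.58/1.838) = 0.1276 mol/dm³.

0.128 mol/dm³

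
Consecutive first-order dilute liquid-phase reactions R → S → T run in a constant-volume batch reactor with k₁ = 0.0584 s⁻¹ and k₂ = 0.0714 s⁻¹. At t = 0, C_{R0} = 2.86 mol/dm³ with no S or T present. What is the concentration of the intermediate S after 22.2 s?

Solving the coupled first-order balances gives C_S(t) = [k₁/(k₂−k₁)]·C_{R0}·(e^(−k₁t) − e^(−k₂t)).
e^(−k₁t) = e^(−0.0584×22.2) = e^(−1.296) = 0.2735; e^(−k₂t) = e^(−1.585) = 0.2049.
C_S = 0.0584×2.86/(0.0714−0.0584) × (0.2735−0.2049) = 12.85×0.06856 = 0.8809 mol/dm³.

0.881 mol/dm³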